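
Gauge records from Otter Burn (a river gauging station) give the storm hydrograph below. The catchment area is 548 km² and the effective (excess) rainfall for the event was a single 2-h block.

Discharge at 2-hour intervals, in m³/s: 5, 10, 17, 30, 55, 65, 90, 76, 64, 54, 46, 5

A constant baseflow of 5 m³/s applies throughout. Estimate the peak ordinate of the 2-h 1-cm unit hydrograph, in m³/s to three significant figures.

U_p ≈ 142 m³/s

Direct runoff: 0.0, 5.0, 12.0, 25.0, 50.0, 60.0, 85.0, 71.0, 59.0, 49.0, 41.0, 0.0 m³/s; ΣQ_DR = 457.0 m³/s, peak = 85.0 m³/s.
Runoff depth d = ΣQ_DR·Δt / A = 457.0 × 7200 / (548 km²) = 6.004 mm.
The 1-cm UH is the DRH scaled by (10 mm)/d, so U_p = 85.0 × 10/6.004 = 142 m³/s.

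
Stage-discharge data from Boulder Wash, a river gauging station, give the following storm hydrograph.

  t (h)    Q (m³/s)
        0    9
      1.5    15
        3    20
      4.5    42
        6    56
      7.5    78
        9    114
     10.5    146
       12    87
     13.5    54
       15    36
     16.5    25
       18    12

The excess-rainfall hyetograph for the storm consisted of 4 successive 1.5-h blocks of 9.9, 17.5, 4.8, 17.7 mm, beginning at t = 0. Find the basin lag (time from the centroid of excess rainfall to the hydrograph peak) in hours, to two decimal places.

Centroid of excess rainfall: t_c = Σ P_i·t̄_i / ΣP_i = 3.1608 h (block centres at 0.75, 2.25, 3.75, 5.25 h).
Hydrograph peak occurs at t = 10.5 h, so basin lag t_L = 10.5 − 3.1608 = 7.34 h.

t_L ≈ 7.34 h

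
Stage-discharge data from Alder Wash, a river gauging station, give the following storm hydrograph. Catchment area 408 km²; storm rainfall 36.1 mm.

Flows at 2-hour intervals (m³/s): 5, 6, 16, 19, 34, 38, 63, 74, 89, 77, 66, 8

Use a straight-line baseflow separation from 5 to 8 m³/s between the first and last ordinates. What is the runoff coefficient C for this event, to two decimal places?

ΣQ_DR = 417.0 m³/s; V = ΣQ_DR·Δt = 3.002 × 10^6 m³.
Runoff depth d = V / A = 7.359 mm.
C = d / P = 7.359 / 36.1 = 0.20.

C ≈ 0.20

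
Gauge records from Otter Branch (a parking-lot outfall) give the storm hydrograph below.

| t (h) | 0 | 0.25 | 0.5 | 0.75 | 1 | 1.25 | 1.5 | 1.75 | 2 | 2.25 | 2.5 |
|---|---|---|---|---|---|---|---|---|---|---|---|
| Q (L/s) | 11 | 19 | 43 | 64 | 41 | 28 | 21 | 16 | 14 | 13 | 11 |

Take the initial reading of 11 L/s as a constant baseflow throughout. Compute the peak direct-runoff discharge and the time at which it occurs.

Q_p = 53.0 L/s at t = 0.75 h

Subtracting baseflow gives direct-runoff ordinates: 0.0, 8.0, 32.0, 53.0, 30.0, 17.0, 10.0, 5.0, 3.0, 2.0, 0.0 L/s.
The maximum is 53.0 L/s, occurring at the reading for t = 0.75 h.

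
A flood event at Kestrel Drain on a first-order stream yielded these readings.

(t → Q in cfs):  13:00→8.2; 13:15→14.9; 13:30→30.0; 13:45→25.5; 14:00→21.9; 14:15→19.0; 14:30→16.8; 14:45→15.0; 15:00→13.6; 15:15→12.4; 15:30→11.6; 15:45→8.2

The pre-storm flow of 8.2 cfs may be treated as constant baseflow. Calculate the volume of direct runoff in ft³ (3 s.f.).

Direct-runoff ordinates (Q − Q_b): 0.0, 6.7, 21.8, 17.3, 13.7, 10.8, 8.6, 6.8, 5.4, 4.2, 3.4, 0.0 cfs.
ΣQ_DR = 98.70 cfs.
With Δt = 0.25 h = 900 s, V = ΣQ_DR · Δt = 98.70 × 900 = 88800 ft³.

V ≈ 88800 ft³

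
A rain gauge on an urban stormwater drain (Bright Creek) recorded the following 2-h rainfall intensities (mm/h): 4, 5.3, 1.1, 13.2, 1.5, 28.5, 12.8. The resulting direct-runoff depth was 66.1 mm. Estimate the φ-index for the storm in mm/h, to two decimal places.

Only the 3 blocks with intensity above φ contribute runoff: 13.2, 28.5, 12.8 mm/h.
Σ(I−φ)·Δt = d  ⇒  (13.2+28.5+12.8 − 3φ)·2 = 66.1
φ = (54.50 − 66.1/2) / 3 = 7.15 mm/h.

φ ≈ 7.15 mm/h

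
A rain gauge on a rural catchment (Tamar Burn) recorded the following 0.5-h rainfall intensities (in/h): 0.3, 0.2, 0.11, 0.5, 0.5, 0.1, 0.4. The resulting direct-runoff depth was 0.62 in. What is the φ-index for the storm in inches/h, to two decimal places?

Only the 5 blocks with intensity above φ contribute runoff: 0.3, 0.2, 0.5, 0.5, 0.4 in/h.
Σ(I−φ)·Δt = d  ⇒  (0.3+0.2+0.5+0.5+0.4 − 5φ)·0.5 = 0.62
φ = (1.900 − 0.62/0.5) / 5 = 0.13 in/h.

φ ≈ 0.13 in/h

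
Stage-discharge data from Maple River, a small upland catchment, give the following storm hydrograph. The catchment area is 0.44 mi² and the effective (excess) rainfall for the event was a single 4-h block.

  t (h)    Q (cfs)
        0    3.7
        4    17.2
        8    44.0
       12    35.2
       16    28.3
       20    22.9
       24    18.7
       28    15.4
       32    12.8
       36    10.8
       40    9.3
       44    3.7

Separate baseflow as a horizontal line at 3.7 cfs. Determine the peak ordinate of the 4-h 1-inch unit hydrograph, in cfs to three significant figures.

Direct runoff: 0.0, 13.5, 40.3, 31.5, 24.6, 19.2, 15.0, 11.7, 9.1, 7.1, 5.6, 0.0 cfs; ΣQ_DR = 177.6 cfs, peak = 40.3 cfs.
Runoff depth d = ΣQ_DR·Δt / A = 177.6 × 14400 / (0.44 mi²) = 2.502 in.
The 1-inch UH is the DRH scaled by (1 in)/d, so U_p = 40.3 × 1/2.502 = 16.1 cfs.

U_p ≈ 16.1 cfs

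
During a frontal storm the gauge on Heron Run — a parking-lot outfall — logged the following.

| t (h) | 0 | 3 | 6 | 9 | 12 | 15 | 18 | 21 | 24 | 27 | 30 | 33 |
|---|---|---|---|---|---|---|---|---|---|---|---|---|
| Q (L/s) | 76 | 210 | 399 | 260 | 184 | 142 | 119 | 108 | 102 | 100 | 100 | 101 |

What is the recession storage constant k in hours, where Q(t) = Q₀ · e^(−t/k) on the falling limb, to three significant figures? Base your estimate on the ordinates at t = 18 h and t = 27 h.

On the falling limb, Q drops from 119 to 100 L/s between t = 18 h and t = 27 h (Δt = 9 h).
k = −Δt / ln(Q₂/Q₁) = −9 / ln(100/119) = 51.7 h.

k ≈ 51.7 h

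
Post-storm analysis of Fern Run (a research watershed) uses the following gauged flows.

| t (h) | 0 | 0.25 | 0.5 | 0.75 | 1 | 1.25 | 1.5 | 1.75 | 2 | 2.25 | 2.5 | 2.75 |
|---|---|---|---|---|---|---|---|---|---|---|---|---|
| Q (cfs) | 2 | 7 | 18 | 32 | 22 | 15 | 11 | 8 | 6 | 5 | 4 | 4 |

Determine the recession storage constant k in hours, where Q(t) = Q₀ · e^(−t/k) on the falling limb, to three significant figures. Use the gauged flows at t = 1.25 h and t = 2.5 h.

k ≈ 0.946 h

On the falling limb, Q drops from 15 to 4 cfs between t = 1.25 h and t = 2.5 h (Δt = 1.25 h).
k = −Δt / ln(Q₂/Q₁) = −1.25 / ln(4/15) = 0.946 h.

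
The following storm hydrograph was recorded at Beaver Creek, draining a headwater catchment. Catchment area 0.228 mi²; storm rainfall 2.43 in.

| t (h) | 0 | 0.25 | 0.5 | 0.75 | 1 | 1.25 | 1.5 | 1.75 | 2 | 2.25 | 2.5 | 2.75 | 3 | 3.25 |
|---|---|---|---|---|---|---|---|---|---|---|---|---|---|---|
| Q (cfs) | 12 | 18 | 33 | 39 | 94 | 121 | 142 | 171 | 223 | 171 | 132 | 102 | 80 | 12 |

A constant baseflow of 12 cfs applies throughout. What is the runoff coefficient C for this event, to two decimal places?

ΣQ_DR = 1182 cfs; V = ΣQ_DR·Δt = 1.064 × 10^6 ft³.
Runoff depth d = V / A = 2.008 in.
C = d / P = 2.008 / 2.43 = 0.83.

C ≈ 0.83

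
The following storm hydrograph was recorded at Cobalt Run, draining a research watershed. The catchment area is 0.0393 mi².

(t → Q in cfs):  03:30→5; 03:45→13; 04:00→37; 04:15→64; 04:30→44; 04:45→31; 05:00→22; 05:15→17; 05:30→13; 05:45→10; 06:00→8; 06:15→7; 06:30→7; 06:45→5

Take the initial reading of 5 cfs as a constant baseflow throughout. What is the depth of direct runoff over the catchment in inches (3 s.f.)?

Direct runoff: 0.0, 8.0, 32.0, 59.0, 39.0, 26.0, 17.0, 12.0, 8.0, 5.0, 3.0, 2.0, 2.0, 0.0 cfs; ΣQ_DR = 213.0 cfs.
V = ΣQ_DR · Δt = 213.0 × 900 s = 1.917 × 10^5 ft³.
Over A = 0.0393 mi², depth = V / A = 2.10 in.

d ≈ 2.10 in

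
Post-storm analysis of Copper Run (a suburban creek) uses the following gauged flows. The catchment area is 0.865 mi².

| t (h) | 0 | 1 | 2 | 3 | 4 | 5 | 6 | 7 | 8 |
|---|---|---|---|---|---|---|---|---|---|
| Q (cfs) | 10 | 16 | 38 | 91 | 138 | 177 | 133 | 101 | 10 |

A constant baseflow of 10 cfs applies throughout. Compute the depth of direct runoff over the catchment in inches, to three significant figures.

d ≈ 1.12 in

Direct runoff: 0.0, 6.0, 28.0, 81.0, 128.0, 167.0, 123.0, 91.0, 0.0 cfs; ΣQ_DR = 624.0 cfs.
V = ΣQ_DR · Δt = 624.0 × 3600 s = 2.246 × 10^6 ft³.
Over A = 0.865 mi², depth = V / A = 1.12 in.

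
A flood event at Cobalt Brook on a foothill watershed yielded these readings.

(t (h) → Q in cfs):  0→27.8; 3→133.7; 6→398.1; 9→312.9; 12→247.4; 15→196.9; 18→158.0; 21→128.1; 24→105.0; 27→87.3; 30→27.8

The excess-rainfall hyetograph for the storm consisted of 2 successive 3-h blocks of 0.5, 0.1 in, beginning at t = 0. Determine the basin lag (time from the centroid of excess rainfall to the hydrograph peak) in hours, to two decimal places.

Centroid of excess rainfall: t_c = Σ P_i·t̄_i / ΣP_i = 2.0000 h (block centres at 1.5, 4.5 h).
Hydrograph peak occurs at t = 6 h, so basin lag t_L = 6 − 2.0000 = 4.00 h.

t_L ≈ 4.00 h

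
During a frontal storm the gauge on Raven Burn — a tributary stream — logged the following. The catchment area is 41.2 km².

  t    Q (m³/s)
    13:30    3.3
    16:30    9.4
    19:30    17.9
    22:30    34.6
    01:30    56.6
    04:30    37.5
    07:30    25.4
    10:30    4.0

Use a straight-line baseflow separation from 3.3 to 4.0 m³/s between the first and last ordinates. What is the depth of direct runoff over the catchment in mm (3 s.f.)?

Direct runoff: 0.00, 6.00, 14.40, 31.00, 52.90, 33.70, 21.50, 0.00 m³/s; ΣQ_DR = 159.5 m³/s.
V = ΣQ_DR · Δt = 159.5 × 10800 s = 1.723 × 10^6 m³.
Over A = 41.2 km², depth = V / A = 41.8 mm.

d ≈ 41.8 mm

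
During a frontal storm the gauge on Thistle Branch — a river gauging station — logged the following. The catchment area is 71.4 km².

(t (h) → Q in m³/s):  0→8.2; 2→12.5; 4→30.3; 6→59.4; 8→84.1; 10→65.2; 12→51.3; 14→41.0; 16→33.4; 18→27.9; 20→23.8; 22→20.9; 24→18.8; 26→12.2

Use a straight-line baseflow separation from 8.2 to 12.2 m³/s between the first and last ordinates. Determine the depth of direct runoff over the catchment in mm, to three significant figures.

Direct runoff: 0.00, 3.99, 21.48, 50.28, 74.67, 55.46, 41.25, 30.65, 22.74, 16.93, 12.52, 9.32, 6.91, 0.00 m³/s; ΣQ_DR = 346.2 m³/s.
V = ΣQ_DR · Δt = 346.2 × 7200 s = 2.493 × 10^6 m³.
Over A = 71.4 km², depth = V / A = 34.9 mm.

d ≈ 34.9 mm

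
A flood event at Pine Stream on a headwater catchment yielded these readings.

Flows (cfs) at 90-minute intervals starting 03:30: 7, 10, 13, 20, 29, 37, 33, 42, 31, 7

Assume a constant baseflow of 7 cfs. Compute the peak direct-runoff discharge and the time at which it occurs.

Q_p = 35.0 cfs at t = 14:00

Subtracting baseflow gives direct-runoff ordinates: 0.0, 3.0, 6.0, 13.0, 22.0, 30.0, 26.0, 35.0, 24.0, 0.0 cfs.
The maximum is 35.0 cfs, occurring at the reading for t = 14:00.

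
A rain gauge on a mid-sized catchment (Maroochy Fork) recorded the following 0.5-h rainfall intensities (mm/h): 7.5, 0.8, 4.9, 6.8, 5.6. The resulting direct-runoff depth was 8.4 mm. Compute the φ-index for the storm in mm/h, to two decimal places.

Only the 4 blocks with intensity above φ contribute runoff: 7.5, 4.9, 6.8, 5.6 mm/h.
Σ(I−φ)·Δt = d  ⇒  (7.5+4.9+6.8+5.6 − 4φ)·0.5 = 8.4
φ = (24.80 − 8.4/0.5) / 4 = 2.00 mm/h.

φ ≈ 2.00 mm/h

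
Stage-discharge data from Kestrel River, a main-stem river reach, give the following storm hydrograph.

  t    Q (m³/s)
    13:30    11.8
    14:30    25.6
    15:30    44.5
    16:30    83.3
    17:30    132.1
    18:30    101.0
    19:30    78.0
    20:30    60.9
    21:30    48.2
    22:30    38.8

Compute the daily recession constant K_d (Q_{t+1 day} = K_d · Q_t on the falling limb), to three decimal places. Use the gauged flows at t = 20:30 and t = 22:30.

K_d ≈ 0.004

Between t = 20:30 and t = 22:30 the flow falls from 60.9 to 38.8 m³/s over 2×1 h = 2 h.
Per-interval ratio K = (38.8/60.9)^(1/2) = 0.7982; K_d = K^(24/1) = 0.004.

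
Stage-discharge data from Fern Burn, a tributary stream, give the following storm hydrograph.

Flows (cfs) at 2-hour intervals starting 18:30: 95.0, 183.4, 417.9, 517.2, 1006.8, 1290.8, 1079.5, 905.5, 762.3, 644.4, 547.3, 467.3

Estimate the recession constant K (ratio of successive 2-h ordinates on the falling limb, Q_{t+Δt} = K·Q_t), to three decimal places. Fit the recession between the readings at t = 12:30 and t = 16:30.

Using the recession-limb readings at t = 12:30 and t = 16:30: Q falls from 644.4 to 467.3 cfs over 2 intervals.
K = (Q₂/Q₁)^(1/2) = (467.3/644.4)^(1/2) = 0.852.

K ≈ 0.852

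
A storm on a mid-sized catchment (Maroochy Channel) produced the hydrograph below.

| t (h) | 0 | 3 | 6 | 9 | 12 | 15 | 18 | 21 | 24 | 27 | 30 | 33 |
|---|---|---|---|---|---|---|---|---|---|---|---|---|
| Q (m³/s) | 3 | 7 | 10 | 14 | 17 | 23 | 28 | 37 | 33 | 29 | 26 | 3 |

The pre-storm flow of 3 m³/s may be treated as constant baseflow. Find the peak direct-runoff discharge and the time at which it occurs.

Q_p = 34.0 m³/s at t = 21 h

Subtracting baseflow gives direct-runoff ordinates: 0.0, 4.0, 7.0, 11.0, 14.0, 20.0, 25.0, 34.0, 30.0, 26.0, 23.0, 0.0 m³/s.
The maximum is 34.0 m³/s, occurring at the reading for t = 21 h.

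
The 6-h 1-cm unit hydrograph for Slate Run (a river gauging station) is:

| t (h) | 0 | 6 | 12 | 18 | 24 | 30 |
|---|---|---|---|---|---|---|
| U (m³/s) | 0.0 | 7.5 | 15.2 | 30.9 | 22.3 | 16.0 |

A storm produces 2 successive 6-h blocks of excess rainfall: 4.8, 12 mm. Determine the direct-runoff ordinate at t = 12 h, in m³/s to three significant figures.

By discrete convolution, Q_j = Σ (P_i / 10 mm) · U_{j−i}.
At t = 12 h (j=2): Q = (4.8/10)·15.2 + (12/10)·7.5 = 16.3 m³/s.

Q ≈ 16.3 m³/s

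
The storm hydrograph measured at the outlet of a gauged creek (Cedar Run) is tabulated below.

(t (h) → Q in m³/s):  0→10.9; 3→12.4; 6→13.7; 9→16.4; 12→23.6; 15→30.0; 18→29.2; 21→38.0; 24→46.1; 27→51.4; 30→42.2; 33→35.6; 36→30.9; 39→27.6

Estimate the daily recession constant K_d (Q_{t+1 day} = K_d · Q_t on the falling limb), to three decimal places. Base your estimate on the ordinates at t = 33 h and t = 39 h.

Between t = 33 h and t = 39 h the flow falls from 35.6 to 27.6 m³/s over 2×3 h = 6 h.
Per-interval ratio K = (27.6/35.6)^(1/2) = 0.8805; K_d = K^(24/3) = 0.361.

K_d ≈ 0.361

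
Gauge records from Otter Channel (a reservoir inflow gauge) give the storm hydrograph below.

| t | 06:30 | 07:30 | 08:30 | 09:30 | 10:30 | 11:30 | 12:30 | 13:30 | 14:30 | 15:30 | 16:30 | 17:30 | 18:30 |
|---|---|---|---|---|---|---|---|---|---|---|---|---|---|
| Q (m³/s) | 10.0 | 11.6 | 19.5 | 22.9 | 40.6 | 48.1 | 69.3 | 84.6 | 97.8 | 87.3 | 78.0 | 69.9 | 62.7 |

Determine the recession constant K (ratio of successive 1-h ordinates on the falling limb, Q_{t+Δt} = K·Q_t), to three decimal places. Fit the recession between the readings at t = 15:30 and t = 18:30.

K ≈ 0.896

Using the recession-limb readings at t = 15:30 and t = 18:30: Q falls from 87.3 to 62.7 m³/s over 3 intervals.
K = (Q₂/Q₁)^(1/3) = (62.7/87.3)^(1/3) = 0.896.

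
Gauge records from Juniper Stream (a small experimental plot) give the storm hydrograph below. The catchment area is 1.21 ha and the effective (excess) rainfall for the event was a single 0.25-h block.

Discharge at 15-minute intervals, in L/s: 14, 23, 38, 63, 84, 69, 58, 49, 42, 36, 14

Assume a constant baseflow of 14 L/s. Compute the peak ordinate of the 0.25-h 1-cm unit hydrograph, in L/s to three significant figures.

Direct runoff: 0.0, 9.0, 24.0, 49.0, 70.0, 55.0, 44.0, 35.0, 28.0, 22.0, 0.0 L/s; ΣQ_DR = 336.0 L/s, peak = 70.0 L/s.
Runoff depth d = ΣQ_DR·Δt / A = 336.0 × 900 / (1.21 ha) = 24.99 mm.
The 1-cm UH is the DRH scaled by (10 mm)/d, so U_p = 70.0 × 10/24.99 = 28.0 L/s.

U_p ≈ 28.0 L/s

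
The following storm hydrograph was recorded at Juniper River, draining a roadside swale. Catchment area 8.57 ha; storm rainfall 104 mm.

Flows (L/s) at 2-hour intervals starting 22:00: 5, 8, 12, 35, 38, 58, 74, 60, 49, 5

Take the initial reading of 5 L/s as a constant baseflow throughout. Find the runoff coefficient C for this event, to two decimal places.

C ≈ 0.24

ΣQ_DR = 294.0 L/s; V = ΣQ_DR·Δt = 2.117 × 10^6 L.
Runoff depth d = V / A = 24.70 mm.
C = d / P = 24.70 / 104 = 0.24.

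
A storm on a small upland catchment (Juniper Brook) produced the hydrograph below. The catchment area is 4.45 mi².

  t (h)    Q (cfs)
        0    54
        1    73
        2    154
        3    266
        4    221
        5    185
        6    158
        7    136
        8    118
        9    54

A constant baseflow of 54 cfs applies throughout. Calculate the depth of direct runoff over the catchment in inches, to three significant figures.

d ≈ 0.306 in

Direct runoff: 0.0, 19.0, 100.0, 212.0, 167.0, 131.0, 104.0, 82.0, 64.0, 0.0 cfs; ΣQ_DR = 879.0 cfs.
V = ΣQ_DR · Δt = 879.0 × 3600 s = 3.164 × 10^6 ft³.
Over A = 4.45 mi², depth = V / A = 0.306 in.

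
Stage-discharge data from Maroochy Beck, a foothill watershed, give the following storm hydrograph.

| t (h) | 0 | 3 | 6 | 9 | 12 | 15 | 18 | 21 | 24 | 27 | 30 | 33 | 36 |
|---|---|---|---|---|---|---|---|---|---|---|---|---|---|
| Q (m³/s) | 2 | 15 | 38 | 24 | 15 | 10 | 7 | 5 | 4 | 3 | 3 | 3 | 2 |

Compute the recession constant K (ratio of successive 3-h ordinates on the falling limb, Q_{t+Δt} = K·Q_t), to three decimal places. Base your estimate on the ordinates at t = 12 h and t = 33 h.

K ≈ 0.795

Using the recession-limb readings at t = 12 h and t = 33 h: Q falls from 15 to 3 m³/s over 7 intervals.
K = (Q₂/Q₁)^(1/7) = (3/15)^(1/7) = 0.795.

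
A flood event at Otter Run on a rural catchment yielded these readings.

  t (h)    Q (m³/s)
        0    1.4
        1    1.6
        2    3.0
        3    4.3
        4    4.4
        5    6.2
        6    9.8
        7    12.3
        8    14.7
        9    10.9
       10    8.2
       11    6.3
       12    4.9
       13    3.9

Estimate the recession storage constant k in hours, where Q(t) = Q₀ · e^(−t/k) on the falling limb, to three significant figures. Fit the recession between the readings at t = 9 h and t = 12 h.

On the falling limb, Q drops from 10.9 to 4.9 m³/s between t = 9 h and t = 12 h (Δt = 3 h).
k = −Δt / ln(Q₂/Q₁) = −3 / ln(4.9/10.9) = 3.75 h.

k ≈ 3.75 h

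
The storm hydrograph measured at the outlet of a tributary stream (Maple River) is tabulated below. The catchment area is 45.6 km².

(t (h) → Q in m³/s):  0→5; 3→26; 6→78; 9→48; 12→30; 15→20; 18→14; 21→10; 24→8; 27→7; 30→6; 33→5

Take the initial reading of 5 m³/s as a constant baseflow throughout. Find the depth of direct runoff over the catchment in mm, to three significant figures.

d ≈ 46.7 mm

Direct runoff: 0.0, 21.0, 73.0, 43.0, 25.0, 15.0, 9.0, 5.0, 3.0, 2.0, 1.0, 0.0 m³/s; ΣQ_DR = 197.0 m³/s.
V = ΣQ_DR · Δt = 197.0 × 10800 s = 2.128 × 10^6 m³.
Over A = 45.6 km², depth = V / A = 46.7 mm.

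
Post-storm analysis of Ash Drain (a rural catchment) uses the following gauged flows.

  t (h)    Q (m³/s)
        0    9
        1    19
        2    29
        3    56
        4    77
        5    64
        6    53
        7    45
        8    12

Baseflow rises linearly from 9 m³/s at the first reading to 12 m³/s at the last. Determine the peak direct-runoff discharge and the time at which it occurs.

Q_p = 66.50 m³/s at t = 4 h

Subtracting baseflow gives direct-runoff ordinates: 0.00, 9.62, 19.25, 45.88, 66.50, 53.12, 41.75, 33.38, 0.00 m³/s.
The maximum is 66.50 m³/s, occurring at the reading for t = 4 h.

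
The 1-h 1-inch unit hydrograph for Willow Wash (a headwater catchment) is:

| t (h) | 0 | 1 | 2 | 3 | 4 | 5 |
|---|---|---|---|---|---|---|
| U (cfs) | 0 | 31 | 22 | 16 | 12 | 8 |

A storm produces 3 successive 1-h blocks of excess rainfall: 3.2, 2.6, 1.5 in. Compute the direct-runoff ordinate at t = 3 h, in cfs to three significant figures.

Q ≈ 155 cfs

By discrete convolution, Q_j = Σ (P_i / 1 in) · U_{j−i}.
At t = 3 h (j=3): Q = (3.2/1)·16 + (2.6/1)·22 + (1.5/1)·31 = 155 cfs.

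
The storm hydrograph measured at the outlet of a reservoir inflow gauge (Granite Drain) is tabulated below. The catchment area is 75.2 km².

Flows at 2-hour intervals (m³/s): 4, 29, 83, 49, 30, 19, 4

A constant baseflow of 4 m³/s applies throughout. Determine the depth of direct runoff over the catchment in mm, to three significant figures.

Direct runoff: 0.0, 25.0, 79.0, 45.0, 26.0, 15.0, 0.0 m³/s; ΣQ_DR = 190.0 m³/s.
V = ΣQ_DR · Δt = 190.0 × 7200 s = 1.368 × 10^6 m³.
Over A = 75.2 km², depth = V / A = 18.2 mm.

d ≈ 18.2 mm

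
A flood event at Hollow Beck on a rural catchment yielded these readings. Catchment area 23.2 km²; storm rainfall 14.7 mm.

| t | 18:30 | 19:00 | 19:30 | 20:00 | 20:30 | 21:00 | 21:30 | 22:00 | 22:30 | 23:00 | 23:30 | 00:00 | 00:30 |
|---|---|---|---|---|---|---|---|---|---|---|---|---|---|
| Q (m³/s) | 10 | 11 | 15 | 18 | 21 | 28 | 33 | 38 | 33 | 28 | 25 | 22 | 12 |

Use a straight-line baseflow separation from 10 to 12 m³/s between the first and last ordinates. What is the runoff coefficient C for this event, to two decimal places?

C ≈ 0.80

ΣQ_DR = 151.0 m³/s; V = ΣQ_DR·Δt = 2.718 × 10^5 m³.
Runoff depth d = V / A = 11.72 mm.
C = d / P = 11.72 / 14.7 = 0.80.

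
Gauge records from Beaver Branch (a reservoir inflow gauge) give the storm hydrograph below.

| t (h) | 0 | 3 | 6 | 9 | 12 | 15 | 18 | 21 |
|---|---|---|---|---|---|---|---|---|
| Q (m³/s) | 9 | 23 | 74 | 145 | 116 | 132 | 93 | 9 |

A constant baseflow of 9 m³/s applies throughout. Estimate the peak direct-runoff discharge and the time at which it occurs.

Q_p = 136.0 m³/s at t = 9 h

Subtracting baseflow gives direct-runoff ordinates: 0.0, 14.0, 65.0, 136.0, 107.0, 123.0, 84.0, 0.0 m³/s.
The maximum is 136.0 m³/s, occurring at the reading for t = 9 h.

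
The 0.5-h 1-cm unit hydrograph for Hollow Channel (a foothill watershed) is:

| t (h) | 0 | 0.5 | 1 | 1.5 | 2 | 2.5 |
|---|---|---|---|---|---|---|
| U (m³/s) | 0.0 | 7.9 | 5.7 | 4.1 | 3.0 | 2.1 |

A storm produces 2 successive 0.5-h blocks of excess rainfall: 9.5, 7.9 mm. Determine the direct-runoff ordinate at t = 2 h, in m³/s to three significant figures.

By discrete convolution, Q_j = Σ (P_i / 10 mm) · U_{j−i}.
At t = 2 h (j=4): Q = (9.5/10)·3.0 + (7.9/10)·4.1 = 6.09 m³/s.

Q ≈ 6.09 m³/s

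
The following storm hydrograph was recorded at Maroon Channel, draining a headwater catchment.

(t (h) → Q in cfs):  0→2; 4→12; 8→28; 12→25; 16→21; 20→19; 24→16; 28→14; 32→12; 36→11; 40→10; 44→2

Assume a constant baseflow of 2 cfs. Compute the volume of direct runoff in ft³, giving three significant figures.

V ≈ 2.13 × 10^6 ft³

Direct-runoff ordinates (Q − Q_b): 0.0, 10.0, 26.0, 23.0, 19.0, 17.0, 14.0, 12.0, 10.0, 9.0, 8.0, 0.0 cfs.
ΣQ_DR = 148.0 cfs.
With Δt = 4 h = 14400 s, V = ΣQ_DR · Δt = 148.0 × 14400 = 2.13 × 10^6 ft³.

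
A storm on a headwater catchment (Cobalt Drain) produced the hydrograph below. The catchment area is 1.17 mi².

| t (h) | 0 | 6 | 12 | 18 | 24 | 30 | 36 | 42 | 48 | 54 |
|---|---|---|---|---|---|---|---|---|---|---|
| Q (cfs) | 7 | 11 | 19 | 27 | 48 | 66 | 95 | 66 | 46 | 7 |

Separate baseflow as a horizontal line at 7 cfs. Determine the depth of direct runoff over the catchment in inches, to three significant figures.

Direct runoff: 0.0, 4.0, 12.0, 20.0, 41.0, 59.0, 88.0, 59.0, 39.0, 0.0 cfs; ΣQ_DR = 322.0 cfs.
V = ΣQ_DR · Δt = 322.0 × 21600 s = 6.955 × 10^6 ft³.
Over A = 1.17 mi², depth = V / A = 2.56 in.

d ≈ 2.56 in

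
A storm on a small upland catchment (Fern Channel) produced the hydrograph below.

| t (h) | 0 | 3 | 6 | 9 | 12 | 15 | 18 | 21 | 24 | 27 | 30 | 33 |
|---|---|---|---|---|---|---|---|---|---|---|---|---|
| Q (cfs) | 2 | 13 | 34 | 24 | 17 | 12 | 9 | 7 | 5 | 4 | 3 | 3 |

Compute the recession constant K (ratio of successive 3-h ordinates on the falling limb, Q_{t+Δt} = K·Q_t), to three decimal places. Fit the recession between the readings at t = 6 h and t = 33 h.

Using the recession-limb readings at t = 6 h and t = 33 h: Q falls from 34 to 3 cfs over 9 intervals.
K = (Q₂/Q₁)^(1/9) = (3/34)^(1/9) = 0.764.

K ≈ 0.764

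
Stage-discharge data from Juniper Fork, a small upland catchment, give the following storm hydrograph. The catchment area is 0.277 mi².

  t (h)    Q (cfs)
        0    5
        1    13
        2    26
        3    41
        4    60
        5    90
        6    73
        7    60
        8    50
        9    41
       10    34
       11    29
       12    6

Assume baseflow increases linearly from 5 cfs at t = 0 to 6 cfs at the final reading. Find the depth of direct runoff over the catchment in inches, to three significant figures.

d ≈ 2.55 in

Direct runoff: 0.00, 7.92, 20.83, 35.75, 54.67, 84.58, 67.50, 54.42, 44.33, 35.25, 28.17, 23.08, 0.00 cfs; ΣQ_DR = 456.5 cfs.
V = ΣQ_DR · Δt = 456.5 × 3600 s = 1.643 × 10^6 ft³.
Over A = 0.277 mi², depth = V / A = 2.55 in.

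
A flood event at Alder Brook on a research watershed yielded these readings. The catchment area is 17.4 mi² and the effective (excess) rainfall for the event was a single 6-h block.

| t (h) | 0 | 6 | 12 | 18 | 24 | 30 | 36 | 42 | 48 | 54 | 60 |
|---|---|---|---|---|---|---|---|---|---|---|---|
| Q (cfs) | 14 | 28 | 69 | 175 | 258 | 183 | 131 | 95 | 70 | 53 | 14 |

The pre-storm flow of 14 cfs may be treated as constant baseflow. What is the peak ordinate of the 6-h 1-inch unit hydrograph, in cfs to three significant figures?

U_p ≈ 488 cfs

Direct runoff: 0.0, 14.0, 55.0, 161.0, 244.0, 169.0, 117.0, 81.0, 56.0, 39.0, 0.0 cfs; ΣQ_DR = 936.0 cfs, peak = 244.0 cfs.
Runoff depth d = ΣQ_DR·Δt / A = 936.0 × 21600 / (17.4 mi²) = 0.5001 in.
The 1-inch UH is the DRH scaled by (1 in)/d, so U_p = 244.0 × 1/0.5001 = 488 cfs.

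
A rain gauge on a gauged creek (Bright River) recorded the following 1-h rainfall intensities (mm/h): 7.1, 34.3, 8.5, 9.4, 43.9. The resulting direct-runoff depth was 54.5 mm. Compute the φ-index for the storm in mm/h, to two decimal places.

φ ≈ 11.85 mm/h

Only the 2 blocks with intensity above φ contribute runoff: 34.3, 43.9 mm/h.
Σ(I−φ)·Δt = d  ⇒  (34.3+43.9 − 2φ)·1 = 54.5
φ = (78.20 − 54.5/1) / 2 = 11.85 mm/h.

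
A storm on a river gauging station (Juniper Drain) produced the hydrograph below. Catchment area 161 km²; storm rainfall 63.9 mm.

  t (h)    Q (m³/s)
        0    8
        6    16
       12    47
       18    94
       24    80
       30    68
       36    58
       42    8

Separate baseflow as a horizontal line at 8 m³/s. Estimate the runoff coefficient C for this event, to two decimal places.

ΣQ_DR = 315.0 m³/s; V = ΣQ_DR·Δt = 6.804 × 10^6 m³.
Runoff depth d = V / A = 42.26 mm.
C = d / P = 42.26 / 63.9 = 0.66.

C ≈ 0.66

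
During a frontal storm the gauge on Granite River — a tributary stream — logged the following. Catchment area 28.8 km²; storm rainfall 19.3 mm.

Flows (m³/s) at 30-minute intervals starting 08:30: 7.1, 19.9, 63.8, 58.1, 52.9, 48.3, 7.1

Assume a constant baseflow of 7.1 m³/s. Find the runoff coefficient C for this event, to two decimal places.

C ≈ 0.67

ΣQ_DR = 207.5 m³/s; V = ΣQ_DR·Δt = 3.735 × 10^5 m³.
Runoff depth d = V / A = 12.97 mm.
C = d / P = 12.97 / 19.3 = 0.67.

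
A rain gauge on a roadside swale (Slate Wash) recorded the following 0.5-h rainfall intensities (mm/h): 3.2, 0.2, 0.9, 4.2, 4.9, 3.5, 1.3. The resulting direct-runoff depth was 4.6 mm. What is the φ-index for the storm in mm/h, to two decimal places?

Only the 4 blocks with intensity above φ contribute runoff: 3.2, 4.2, 4.9, 3.5 mm/h.
Σ(I−φ)·Δt = d  ⇒  (3.2+4.2+4.9+3.5 − 4φ)·0.5 = 4.6
φ = (15.80 − 4.6/0.5) / 4 = 1.65 mm/h.

φ ≈ 1.65 mm/h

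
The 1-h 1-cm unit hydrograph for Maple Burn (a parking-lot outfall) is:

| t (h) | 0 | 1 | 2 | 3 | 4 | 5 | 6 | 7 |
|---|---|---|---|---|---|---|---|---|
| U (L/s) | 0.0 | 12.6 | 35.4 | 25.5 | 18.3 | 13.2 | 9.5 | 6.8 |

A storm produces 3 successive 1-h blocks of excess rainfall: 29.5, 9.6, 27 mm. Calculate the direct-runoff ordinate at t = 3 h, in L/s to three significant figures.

Q ≈ 143 L/s

By discrete convolution, Q_j = Σ (P_i / 10 mm) · U_{j−i}.
At t = 3 h (j=3): Q = (29.5/10)·25.5 + (9.6/10)·35.4 + (27/10)·12.6 = 143 L/s.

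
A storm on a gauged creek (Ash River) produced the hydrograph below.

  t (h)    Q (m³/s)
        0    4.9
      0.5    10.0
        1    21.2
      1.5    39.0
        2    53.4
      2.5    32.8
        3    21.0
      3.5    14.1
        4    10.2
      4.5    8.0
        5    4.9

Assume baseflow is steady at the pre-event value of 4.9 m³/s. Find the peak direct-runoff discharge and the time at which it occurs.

Subtracting baseflow gives direct-runoff ordinates: 0.0, 5.1, 16.3, 34.1, 48.5, 27.9, 16.1, 9.2, 5.3, 3.1, 0.0 m³/s.
The maximum is 48.5 m³/s, occurring at the reading for t = 2 h.

Q_p = 48.5 m³/s at t = 2 h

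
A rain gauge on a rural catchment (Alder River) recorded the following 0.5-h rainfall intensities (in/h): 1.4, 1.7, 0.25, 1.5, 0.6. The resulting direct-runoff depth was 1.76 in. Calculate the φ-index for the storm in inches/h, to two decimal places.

Only the 4 blocks with intensity above φ contribute runoff: 1.4, 1.7, 1.5, 0.6 in/h.
Σ(I−φ)·Δt = d  ⇒  (1.4+1.7+1.5+0.6 − 4φ)·0.5 = 1.76
φ = (5.200 − 1.76/0.5) / 4 = 0.42 in/h.

φ ≈ 0.42 in/h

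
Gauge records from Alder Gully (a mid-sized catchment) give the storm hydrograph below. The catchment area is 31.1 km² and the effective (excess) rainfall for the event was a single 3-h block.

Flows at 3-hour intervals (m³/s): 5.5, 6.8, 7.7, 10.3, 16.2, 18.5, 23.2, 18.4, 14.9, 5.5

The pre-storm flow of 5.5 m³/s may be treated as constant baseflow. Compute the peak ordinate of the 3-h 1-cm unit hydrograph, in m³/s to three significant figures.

Direct runoff: 0.0, 1.3, 2.2, 4.8, 10.7, 13.0, 17.7, 12.9, 9.4, 0.0 m³/s; ΣQ_DR = 72.00 m³/s, peak = 17.7 m³/s.
Runoff depth d = ΣQ_DR·Δt / A = 72.00 × 10800 / (31.1 km²) = 25.00 mm.
The 1-cm UH is the DRH scaled by (10 mm)/d, so U_p = 17.7 × 10/25.00 = 7.08 m³/s.

U_p ≈ 7.08 m³/s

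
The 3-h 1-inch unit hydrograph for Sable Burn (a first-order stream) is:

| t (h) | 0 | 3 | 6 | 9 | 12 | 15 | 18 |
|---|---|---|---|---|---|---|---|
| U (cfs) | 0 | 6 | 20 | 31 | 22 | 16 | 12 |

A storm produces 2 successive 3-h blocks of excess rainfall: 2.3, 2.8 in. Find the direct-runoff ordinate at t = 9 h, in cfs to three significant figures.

By discrete convolution, Q_j = Σ (P_i / 1 in) · U_{j−i}.
At t = 9 h (j=3): Q = (2.3/1)·31 + (2.8/1)·20 = 127 cfs.

Q ≈ 127 cfs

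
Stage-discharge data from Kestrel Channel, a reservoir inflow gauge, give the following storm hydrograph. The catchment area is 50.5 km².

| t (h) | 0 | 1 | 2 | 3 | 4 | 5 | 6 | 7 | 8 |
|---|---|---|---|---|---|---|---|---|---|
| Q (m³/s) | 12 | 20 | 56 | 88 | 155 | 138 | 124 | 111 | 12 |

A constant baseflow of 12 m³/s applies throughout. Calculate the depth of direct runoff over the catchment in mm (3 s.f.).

Direct runoff: 0.0, 8.0, 44.0, 76.0, 143.0, 126.0, 112.0, 99.0, 0.0 m³/s; ΣQ_DR = 608.0 m³/s.
V = ΣQ_DR · Δt = 608.0 × 3600 s = 2.189 × 10^6 m³.
Over A = 50.5 km², depth = V / A = 43.3 mm.

d ≈ 43.3 mm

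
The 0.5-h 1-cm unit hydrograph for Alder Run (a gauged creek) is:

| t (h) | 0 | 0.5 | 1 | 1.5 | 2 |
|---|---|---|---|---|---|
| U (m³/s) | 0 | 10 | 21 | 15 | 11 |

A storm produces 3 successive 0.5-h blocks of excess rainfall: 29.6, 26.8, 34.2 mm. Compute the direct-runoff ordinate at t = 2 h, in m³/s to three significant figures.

By discrete convolution, Q_j = Σ (P_i / 10 mm) · U_{j−i}.
At t = 2 h (j=4): Q = (29.6/10)·11 + (26.8/10)·15 + (34.2/10)·21 = 145 m³/s.

Q ≈ 145 m³/s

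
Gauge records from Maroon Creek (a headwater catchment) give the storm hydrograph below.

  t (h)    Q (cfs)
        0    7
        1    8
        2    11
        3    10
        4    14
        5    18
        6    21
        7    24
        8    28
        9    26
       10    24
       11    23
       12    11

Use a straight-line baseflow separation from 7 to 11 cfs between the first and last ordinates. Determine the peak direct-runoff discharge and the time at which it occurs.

Subtracting baseflow gives direct-runoff ordinates: 0.00, 0.67, 3.33, 2.00, 5.67, 9.33, 12.00, 14.67, 18.33, 16.00, 13.67, 12.33, 0.00 cfs.
The maximum is 18.33 cfs, occurring at the reading for t = 8 h.

Q_p = 18.33 cfs at t = 8 h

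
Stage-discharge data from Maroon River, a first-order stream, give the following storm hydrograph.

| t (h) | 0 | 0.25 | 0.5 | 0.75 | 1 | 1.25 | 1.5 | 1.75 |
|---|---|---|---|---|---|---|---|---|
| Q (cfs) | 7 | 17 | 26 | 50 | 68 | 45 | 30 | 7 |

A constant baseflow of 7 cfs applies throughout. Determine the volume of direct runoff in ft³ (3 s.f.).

Direct-runoff ordinates (Q − Q_b): 0.0, 10.0, 19.0, 43.0, 61.0, 38.0, 23.0, 0.0 cfs.
ΣQ_DR = 194.0 cfs.
With Δt = 0.25 h = 900 s, V = ΣQ_DR · Δt = 194.0 × 900 = 1.75 × 10^5 ft³.

V ≈ 1.75 × 10^5 ft³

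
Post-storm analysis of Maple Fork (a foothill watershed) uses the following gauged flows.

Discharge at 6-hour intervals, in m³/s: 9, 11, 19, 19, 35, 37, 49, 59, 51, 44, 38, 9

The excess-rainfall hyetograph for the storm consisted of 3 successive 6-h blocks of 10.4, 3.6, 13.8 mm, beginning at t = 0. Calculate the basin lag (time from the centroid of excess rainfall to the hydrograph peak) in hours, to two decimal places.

Centroid of excess rainfall: t_c = Σ P_i·t̄_i / ΣP_i = 9.7338 h (block centres at 3, 9, 15 h).
Hydrograph peak occurs at t = 42 h, so basin lag t_L = 42 − 9.7338 = 32.27 h.

t_L ≈ 32.27 h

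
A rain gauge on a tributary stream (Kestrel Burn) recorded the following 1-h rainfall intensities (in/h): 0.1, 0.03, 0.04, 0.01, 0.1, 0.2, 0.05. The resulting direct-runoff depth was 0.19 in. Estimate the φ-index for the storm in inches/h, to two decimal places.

Only the 3 blocks with intensity above φ contribute runoff: 0.1, 0.1, 0.2 in/h.
Σ(I−φ)·Δt = d  ⇒  (0.1+0.1+0.2 − 3φ)·1 = 0.19
φ = (0.4000 − 0.19/1) / 3 = 0.07 in/h.

φ ≈ 0.07 in/h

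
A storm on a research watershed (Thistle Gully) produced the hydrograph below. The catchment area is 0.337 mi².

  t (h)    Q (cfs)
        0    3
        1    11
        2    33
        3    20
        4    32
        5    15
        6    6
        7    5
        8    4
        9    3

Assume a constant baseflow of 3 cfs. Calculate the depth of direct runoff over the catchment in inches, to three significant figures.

d ≈ 0.469 in

Direct runoff: 0.0, 8.0, 30.0, 17.0, 29.0, 12.0, 3.0, 2.0, 1.0, 0.0 cfs; ΣQ_DR = 102.0 cfs.
V = ΣQ_DR · Δt = 102.0 × 3600 s = 3.672 × 10^5 ft³.
Over A = 0.337 mi², depth = V / A = 0.469 in.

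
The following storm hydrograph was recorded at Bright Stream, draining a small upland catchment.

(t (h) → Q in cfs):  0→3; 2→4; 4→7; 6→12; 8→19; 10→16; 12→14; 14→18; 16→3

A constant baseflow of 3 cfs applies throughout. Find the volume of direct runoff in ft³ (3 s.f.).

Direct-runoff ordinates (Q − Q_b): 0.0, 1.0, 4.0, 9.0, 16.0, 13.0, 11.0, 15.0, 0.0 cfs.
ΣQ_DR = 69.00 cfs.
With Δt = 2 h = 7200 s, V = ΣQ_DR · Δt = 69.00 × 7200 = 4.97 × 10^5 ft³.

V ≈ 4.97 × 10^5 ft³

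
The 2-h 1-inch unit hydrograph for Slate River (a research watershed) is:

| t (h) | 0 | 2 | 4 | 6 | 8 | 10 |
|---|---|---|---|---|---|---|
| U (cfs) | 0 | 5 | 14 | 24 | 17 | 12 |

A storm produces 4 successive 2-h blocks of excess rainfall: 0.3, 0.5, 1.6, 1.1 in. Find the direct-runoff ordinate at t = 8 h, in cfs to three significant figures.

Q ≈ 45.0 cfs

By discrete convolution, Q_j = Σ (P_i / 1 in) · U_{j−i}.
At t = 8 h (j=4): Q = (0.3/1)·17 + (0.5/1)·24 + (1.6/1)·14 + (1.1/1)·5 = 45.0 cfs.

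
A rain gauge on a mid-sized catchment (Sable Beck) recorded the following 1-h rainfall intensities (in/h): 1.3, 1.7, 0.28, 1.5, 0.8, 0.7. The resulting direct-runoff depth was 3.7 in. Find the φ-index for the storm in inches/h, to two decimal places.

Only the 5 blocks with intensity above φ contribute runoff: 1.3, 1.7, 1.5, 0.8, 0.7 in/h.
Σ(I−φ)·Δt = d  ⇒  (1.3+1.7+1.5+0.8+0.7 − 5φ)·1 = 3.7
φ = (6.000 − 3.7/1) / 5 = 0.46 in/h.

φ ≈ 0.46 in/h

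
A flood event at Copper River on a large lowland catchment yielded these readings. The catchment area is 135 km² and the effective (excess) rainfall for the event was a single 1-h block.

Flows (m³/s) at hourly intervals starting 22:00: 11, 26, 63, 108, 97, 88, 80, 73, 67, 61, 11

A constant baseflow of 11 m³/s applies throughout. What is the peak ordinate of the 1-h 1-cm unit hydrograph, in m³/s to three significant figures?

U_p ≈ 64.5 m³/s

Direct runoff: 0.0, 15.0, 52.0, 97.0, 86.0, 77.0, 69.0, 62.0, 56.0, 50.0, 0.0 m³/s; ΣQ_DR = 564.0 m³/s, peak = 97.0 m³/s.
Runoff depth d = ΣQ_DR·Δt / A = 564.0 × 3600 / (135 km²) = 15.04 mm.
The 1-cm UH is the DRH scaled by (10 mm)/d, so U_p = 97.0 × 10/15.04 = 64.5 m³/s.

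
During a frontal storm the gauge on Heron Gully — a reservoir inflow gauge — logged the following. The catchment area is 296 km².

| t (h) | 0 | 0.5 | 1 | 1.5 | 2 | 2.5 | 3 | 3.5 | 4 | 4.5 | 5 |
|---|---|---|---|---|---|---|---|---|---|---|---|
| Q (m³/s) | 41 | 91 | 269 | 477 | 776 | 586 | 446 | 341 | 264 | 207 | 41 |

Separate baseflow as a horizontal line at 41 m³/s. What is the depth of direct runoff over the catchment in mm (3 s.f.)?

d ≈ 18.8 mm

Direct runoff: 0.0, 50.0, 228.0, 436.0, 735.0, 545.0, 405.0, 300.0, 223.0, 166.0, 0.0 m³/s; ΣQ_DR = 3088 m³/s.
V = ΣQ_DR · Δt = 3088 × 1800 s = 5.558 × 10^6 m³.
Over A = 296 km², depth = V / A = 18.8 mm.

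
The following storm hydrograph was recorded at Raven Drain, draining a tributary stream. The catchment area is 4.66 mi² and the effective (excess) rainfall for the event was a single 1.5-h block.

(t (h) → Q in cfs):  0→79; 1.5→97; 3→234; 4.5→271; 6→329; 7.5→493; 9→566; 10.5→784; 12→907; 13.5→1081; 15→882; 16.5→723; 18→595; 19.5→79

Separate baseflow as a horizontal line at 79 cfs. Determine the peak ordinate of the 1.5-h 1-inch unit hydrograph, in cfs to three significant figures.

Direct runoff: 0.0, 18.0, 155.0, 192.0, 250.0, 414.0, 487.0, 705.0, 828.0, 1002.0, 803.0, 644.0, 516.0, 0.0 cfs; ΣQ_DR = 6014 cfs, peak = 1002.0 cfs.
Runoff depth d = ΣQ_DR·Δt / A = 6014 × 5400 / (4.66 mi²) = 3.000 in.
The 1-inch UH is the DRH scaled by (1 in)/d, so U_p = 1002.0 × 1/3.000 = 334 cfs.

U_p ≈ 334 cfs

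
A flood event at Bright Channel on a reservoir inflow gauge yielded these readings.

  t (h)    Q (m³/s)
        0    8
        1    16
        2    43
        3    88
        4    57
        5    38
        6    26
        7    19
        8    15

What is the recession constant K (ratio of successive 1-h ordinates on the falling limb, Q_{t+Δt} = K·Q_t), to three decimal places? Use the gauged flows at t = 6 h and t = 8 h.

Using the recession-limb readings at t = 6 h and t = 8 h: Q falls from 26 to 15 m³/s over 2 intervals.
K = (Q₂/Q₁)^(1/2) = (15/26)^(1/2) = 0.760.

K ≈ 0.760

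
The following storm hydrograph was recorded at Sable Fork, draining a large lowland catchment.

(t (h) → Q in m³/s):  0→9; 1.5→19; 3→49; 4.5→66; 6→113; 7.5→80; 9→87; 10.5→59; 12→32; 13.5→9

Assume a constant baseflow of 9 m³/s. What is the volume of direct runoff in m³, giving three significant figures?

V ≈ 2.34 × 10^6 m³

Direct-runoff ordinates (Q − Q_b): 0.0, 10.0, 40.0, 57.0, 104.0, 71.0, 78.0, 50.0, 23.0, 0.0 m³/s.
ΣQ_DR = 433.0 m³/s.
With Δt = 1.5 h = 5400 s, V = ΣQ_DR · Δt = 433.0 × 5400 = 2.34 × 10^6 m³.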